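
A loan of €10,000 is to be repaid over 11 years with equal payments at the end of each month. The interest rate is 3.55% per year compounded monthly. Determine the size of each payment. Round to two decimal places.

Level ordinary annuity; solve PV = PMT × [(1 − (1+r)^−n)/r] for PMT.
Periodic rate r = 0.0355/12 per month; n is counted in months.
With n = 132: PMT = 10,000 / ([(1 − (1+r)^−n)/r]) = €91.62

€91.62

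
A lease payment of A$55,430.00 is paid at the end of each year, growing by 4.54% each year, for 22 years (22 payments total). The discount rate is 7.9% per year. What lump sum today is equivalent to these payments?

Periodic rate r = 0.079 per year.
Growing ordinary annuity: PV = PMT₁ × [1 − ((1+g)/(1+r))^n] / (r − g) = 55,430 × [1 − ((1+0.0454)/(1+r))^22] / (r − 0.0454) = A$827,178.10.

A$827,178.10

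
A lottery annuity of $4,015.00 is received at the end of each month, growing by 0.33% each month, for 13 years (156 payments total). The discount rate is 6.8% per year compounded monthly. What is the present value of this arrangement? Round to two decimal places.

$521,790.92

Periodic rate r = 0.068/12 per month; n is counted in months.
Growing ordinary annuity: PV = PMT₁ × [1 − ((1+g)/(1+r))^n] / (r − g) = 4,015 × [1 − ((1+0.0033)/(1+r))^156] / (r − 0.0033) = $521,790.92.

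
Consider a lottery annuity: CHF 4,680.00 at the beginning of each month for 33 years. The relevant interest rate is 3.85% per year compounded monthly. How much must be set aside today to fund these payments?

CHF 1,051,786.76

This is an annuity due: 396 payments of CHF 4,680.00 at the beginning of each month.
Periodic rate r = 0.0385/12 per month; n is counted in months.
PV = PMT × [(1 − (1+r)^−n)/r] × (1+r) = 4,680 × [1 − (1+r)^−396] / r × (1+r) = CHF 1,051,786.76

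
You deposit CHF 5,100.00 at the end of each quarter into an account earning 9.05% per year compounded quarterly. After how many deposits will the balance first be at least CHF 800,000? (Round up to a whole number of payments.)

68 payments

Periodic rate r = 0.0905/4 per quarter; n is counted in quarters.
Ordinary annuity FV: 800,000 = 5,100 × [((1+r)^n − 1)/r].
(1+r)^n = 1 + 800,000 × r / 5,100, so n = ln(1 + 800,000·r/5,100) / ln(1+r) = 67.71.
Round up to a whole number of payments: n = 68.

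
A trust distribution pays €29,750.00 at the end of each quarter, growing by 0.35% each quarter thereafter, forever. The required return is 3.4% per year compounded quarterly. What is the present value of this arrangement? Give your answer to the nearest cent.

Periodic rate r = 0.034/4 per quarter.
Growing perpetuity (Gordon): PV = PMT₁ / (r − g) = 29,750 / (r − 0.0035) = €5,950,000.00.

€5,950,000.00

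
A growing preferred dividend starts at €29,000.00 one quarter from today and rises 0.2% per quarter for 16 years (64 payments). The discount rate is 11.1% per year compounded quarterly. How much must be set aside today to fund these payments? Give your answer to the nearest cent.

€904,212.11

Periodic rate r = 0.111/4 per quarter; n is counted in quarters.
Growing ordinary annuity: PV = PMT₁ × [1 − ((1+g)/(1+r))^n] / (r − g) = 29,000 × [1 − ((1+0.002)/(1+r))^64] / (r − 0.002) = €904,212.11.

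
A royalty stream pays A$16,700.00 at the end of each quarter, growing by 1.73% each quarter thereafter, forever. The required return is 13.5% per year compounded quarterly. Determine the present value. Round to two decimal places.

A$1,015,197.57

Periodic rate r = 0.135/4 per quarter.
Growing perpetuity (Gordon): PV = PMT₁ / (r − g) = 16,700 / (r − 0.0173) = A$1,015,197.57.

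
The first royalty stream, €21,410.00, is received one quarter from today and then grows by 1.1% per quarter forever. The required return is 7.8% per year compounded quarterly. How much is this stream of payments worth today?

€2,518,823.53

Periodic rate r = 0.078/4 per quarter.
Growing perpetuity (Gordon): PV = PMT₁ / (r − g) = 21,410 / (r − 0.011) = €2,518,823.53.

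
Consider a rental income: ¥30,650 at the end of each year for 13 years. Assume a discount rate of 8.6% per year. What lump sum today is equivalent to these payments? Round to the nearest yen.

This is an ordinary annuity: 13 payments of ¥30,650 at the end of each year.
Periodic rate r = 0.086 per year.
PV = PMT × [(1 − (1+r)^−n)/r] = 30,650 × [1 − (1+r)^−13] / r = ¥234,456

¥234,456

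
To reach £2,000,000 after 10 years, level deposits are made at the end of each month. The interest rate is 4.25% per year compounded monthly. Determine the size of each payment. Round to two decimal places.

Level ordinary annuity; solve FV = PMT × [((1+r)^n − 1)/r] for PMT.
Periodic rate r = 0.0425/12 per month; n is counted in months.
With n = 120: PMT = 2,000,000 / ([((1+r)^n − 1)/r]) = £13,404.17

£13,404.17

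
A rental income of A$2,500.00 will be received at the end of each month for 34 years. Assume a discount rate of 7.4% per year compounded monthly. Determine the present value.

A$372,401.91

This is an ordinary annuity: 408 payments of A$2,500.00 at the end of each month.
Periodic rate r = 0.074/12 per month; n is counted in months.
PV = PMT × [(1 − (1+r)^−n)/r] = 2,500 × [1 − (1+r)^−408] / r = A$372,401.91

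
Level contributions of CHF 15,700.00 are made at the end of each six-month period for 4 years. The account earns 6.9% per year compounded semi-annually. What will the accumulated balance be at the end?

This is an ordinary annuity: 8 deposits of CHF 15,700.00 at the end of each six-month period.
Periodic rate r = 0.069/2 per half-year; n is counted in half-years.
FV = PMT × [((1+r)^n − 1)/r] = 15,700 × [(1+r)^8 − 1] / r = CHF 141,859.06

CHF 141,859.06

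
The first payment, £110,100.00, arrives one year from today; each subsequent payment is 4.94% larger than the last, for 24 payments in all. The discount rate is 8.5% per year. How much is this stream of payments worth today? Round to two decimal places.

Periodic rate r = 0.085 per year.
Growing ordinary annuity: PV = PMT₁ × [1 − ((1+g)/(1+r))^n] / (r − g) = 110,100 × [1 − ((1+0.0494)/(1+r))^24] / (r − 0.0494) = £1,703,994.69.

£1,703,994.69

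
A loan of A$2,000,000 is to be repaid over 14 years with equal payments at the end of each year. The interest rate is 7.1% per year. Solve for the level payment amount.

Level ordinary annuity; solve PV = PMT × [(1 − (1+r)^−n)/r] for PMT.
Periodic rate r = 0.071 per year.
With n = 14: PMT = 2,000,000 / ([(1 − (1+r)^−n)/r]) = A$230,063.23

A$230,063.23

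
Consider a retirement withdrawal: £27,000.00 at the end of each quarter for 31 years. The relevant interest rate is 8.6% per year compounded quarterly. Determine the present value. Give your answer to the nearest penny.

£1,165,995.14

This is an ordinary annuity: 124 payments of £27,000.00 at the end of each quarter.
Periodic rate r = 0.086/4 per quarter; n is counted in quarters.
PV = PMT × [(1 − (1+r)^−n)/r] = 27,000 × [1 − (1+r)^−124] / r = £1,165,995.14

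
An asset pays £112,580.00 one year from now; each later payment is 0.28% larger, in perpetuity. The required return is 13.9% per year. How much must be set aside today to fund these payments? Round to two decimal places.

Periodic rate r = 0.139 per year.
Growing perpetuity (Gordon): PV = PMT₁ / (r − g) = 112,580 / (r − 0.0028) = £826,578.56.

£826,578.56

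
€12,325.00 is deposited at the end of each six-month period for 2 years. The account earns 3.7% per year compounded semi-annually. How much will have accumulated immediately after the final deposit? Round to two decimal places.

€50,685.03

This is an ordinary annuity: 4 deposits of €12,325.00 at the end of each six-month period.
Periodic rate r = 0.037/2 per half-year; n is counted in half-years.
FV = PMT × [((1+r)^n − 1)/r] = 12,325 × [(1+r)^4 − 1] / r = €50,685.03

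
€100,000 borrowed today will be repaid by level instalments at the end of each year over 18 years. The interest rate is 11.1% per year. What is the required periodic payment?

€13,064.43

Level ordinary annuity; solve PV = PMT × [(1 − (1+r)^−n)/r] for PMT.
Periodic rate r = 0.111 per year.
With n = 18: PMT = 100,000 / ([(1 − (1+r)^−n)/r]) = €13,064.43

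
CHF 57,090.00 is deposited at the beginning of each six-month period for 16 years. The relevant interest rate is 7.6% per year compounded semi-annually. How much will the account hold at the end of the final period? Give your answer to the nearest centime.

CHF 3,584,401.25

This is an annuity due: 32 deposits of CHF 57,090.00 at the beginning of each six-month period.
Periodic rate r = 0.076/2 per half-year; n is counted in half-years.
FV = PMT × [((1+r)^n − 1)/r] × (1+r) = 57,090 × [(1+r)^32 − 1] / r × (1+r) = CHF 3,584,401.25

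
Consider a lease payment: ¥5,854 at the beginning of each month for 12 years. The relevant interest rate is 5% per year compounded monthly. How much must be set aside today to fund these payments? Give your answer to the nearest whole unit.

This is an annuity due: 144 payments of ¥5,854 at the beginning of each month.
Periodic rate r = 0.05/12 per month; n is counted in months.
PV = PMT × [(1 − (1+r)^−n)/r] × (1+r) = 5,854 × [1 − (1+r)^−144] / r × (1+r) = ¥635,577

¥635,577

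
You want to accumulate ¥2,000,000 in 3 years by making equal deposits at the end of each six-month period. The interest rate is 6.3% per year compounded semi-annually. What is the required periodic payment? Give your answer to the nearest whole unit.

¥308,033

Level ordinary annuity; solve FV = PMT × [((1+r)^n − 1)/r] for PMT.
Periodic rate r = 0.063/2 per half-year; n is counted in half-years.
With n = 6: PMT = 2,000,000 / ([((1+r)^n − 1)/r]) = ¥308,033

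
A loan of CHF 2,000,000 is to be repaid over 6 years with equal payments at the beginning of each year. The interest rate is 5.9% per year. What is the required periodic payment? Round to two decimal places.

Level annuity due; solve PV = PMT × [(1 − (1+r)^−n)/r] × (1+r) for PMT.
Periodic rate r = 0.059 per year.
With n = 6: PMT = 2,000,000 / ([(1 − (1+r)^−n)/r] × (1+r)) = CHF 382,859.54

CHF 382,859.54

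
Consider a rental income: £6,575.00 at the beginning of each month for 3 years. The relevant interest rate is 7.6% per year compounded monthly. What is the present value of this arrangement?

£212,397.49

This is an annuity due: 36 payments of £6,575.00 at the beginning of each month.
Periodic rate r = 0.076/12 per month; n is counted in months.
PV = PMT × [(1 − (1+r)^−n)/r] × (1+r) = 6,575 × [1 − (1+r)^−36] / r × (1+r) = £212,397.49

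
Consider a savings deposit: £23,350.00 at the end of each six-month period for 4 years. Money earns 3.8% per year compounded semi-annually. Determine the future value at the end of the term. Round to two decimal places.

This is an ordinary annuity: 8 deposits of £23,350.00 at the end of each six-month period.
Periodic rate r = 0.038/2 per half-year; n is counted in half-years.
FV = PMT × [((1+r)^n − 1)/r] = 23,350 × [(1+r)^8 − 1] / r = £199,705.63

£199,705.63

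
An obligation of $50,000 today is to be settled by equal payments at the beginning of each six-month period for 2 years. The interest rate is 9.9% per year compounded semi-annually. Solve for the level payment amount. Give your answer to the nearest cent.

Level annuity due; solve PV = PMT × [(1 − (1+r)^−n)/r] × (1+r) for PMT.
Periodic rate r = 0.099/2 per half-year; n is counted in half-years.
With n = 4: PMT = 50,000 / ([(1 − (1+r)^−n)/r] × (1+r)) = $13,419.93

$13,419.93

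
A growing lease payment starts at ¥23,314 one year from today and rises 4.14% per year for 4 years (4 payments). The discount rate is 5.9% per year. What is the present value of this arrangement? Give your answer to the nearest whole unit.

¥85,889

Periodic rate r = 0.059 per year.
Growing ordinary annuity: PV = PMT₁ × [1 − ((1+g)/(1+r))^n] / (r − g) = 23,314 × [1 − ((1+0.0414)/(1+r))^4] / (r − 0.0414) = ¥85,889.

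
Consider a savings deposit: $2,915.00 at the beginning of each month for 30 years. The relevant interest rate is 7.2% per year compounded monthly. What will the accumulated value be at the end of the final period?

This is an annuity due: 360 deposits of $2,915.00 at the beginning of each month.
Periodic rate r = 0.072/12 per month; n is counted in months.
FV = PMT × [((1+r)^n − 1)/r] × (1+r) = 2,915 × [(1+r)^360 − 1] / r × (1+r) = $3,721,990.92

$3,721,990.92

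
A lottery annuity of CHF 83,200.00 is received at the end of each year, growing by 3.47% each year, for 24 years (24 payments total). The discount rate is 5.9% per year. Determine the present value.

Periodic rate r = 0.059 per year.
Growing ordinary annuity: PV = PMT₁ × [1 − ((1+g)/(1+r))^n] / (r − g) = 83,200 × [1 − ((1+0.0347)/(1+r))^24] / (r − 0.0347) = CHF 1,462,492.62.

CHF 1,462,492.62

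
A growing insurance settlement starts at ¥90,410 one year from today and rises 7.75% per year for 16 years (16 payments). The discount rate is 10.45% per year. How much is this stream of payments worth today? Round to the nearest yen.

Periodic rate r = 0.1045 per year.
Growing ordinary annuity: PV = PMT₁ × [1 − ((1+g)/(1+r))^n] / (r − g) = 90,410 × [1 − ((1+0.0775)/(1+r))^16] / (r − 0.0775) = ¥1,094,914.

¥1,094,914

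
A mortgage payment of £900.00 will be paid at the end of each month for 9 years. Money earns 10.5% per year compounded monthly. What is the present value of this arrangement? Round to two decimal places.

This is an ordinary annuity: 108 payments of £900.00 at the end of each month.
Periodic rate r = 0.105/12 per month; n is counted in months.
PV = PMT × [(1 − (1+r)^−n)/r] = 900 × [1 − (1+r)^−108] / r = £62,714.01

£62,714.01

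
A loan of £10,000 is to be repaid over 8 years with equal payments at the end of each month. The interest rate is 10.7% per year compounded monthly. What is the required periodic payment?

Level ordinary annuity; solve PV = PMT × [(1 − (1+r)^−n)/r] for PMT.
Periodic rate r = 0.107/12 per month; n is counted in months.
With n = 96: PMT = 10,000 / ([(1 − (1+r)^−n)/r]) = £155.47

£155.47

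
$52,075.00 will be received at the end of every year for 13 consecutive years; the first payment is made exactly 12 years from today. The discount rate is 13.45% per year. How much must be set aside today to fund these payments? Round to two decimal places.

$77,885.24

Ordinary annuity of 13 payments, first payment at period 12.
Periodic rate r = 0.1345 per year.
The ordinary-annuity PV formula values the stream one period before the first payment (period 11); discount that back 11 periods:
PV₀ = 52,075 × [1 − (1+r)^−13] / r × (1+r)^−11 = $77,885.24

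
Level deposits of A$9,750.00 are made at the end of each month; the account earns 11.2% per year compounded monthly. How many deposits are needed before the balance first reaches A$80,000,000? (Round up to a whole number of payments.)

469 payments

Periodic rate r = 0.112/12 per month; n is counted in months.
Ordinary annuity FV: 80,000,000 = 9,750 × [((1+r)^n − 1)/r].
(1+r)^n = 1 + 80,000,000 × r / 9,750, so n = ln(1 + 80,000,000·r/9,750) / ln(1+r) = 468.39.
Round up to a whole number of payments: n = 469.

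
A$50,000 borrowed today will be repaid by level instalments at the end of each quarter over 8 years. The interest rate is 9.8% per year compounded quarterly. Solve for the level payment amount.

A$2,272.35

Level ordinary annuity; solve PV = PMT × [(1 − (1+r)^−n)/r] for PMT.
Periodic rate r = 0.098/4 per quarter; n is counted in quarters.
With n = 32: PMT = 50,000 / ([(1 − (1+r)^−n)/r]) = A$2,272.35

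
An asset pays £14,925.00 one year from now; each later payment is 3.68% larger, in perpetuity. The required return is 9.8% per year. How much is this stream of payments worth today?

£243,872.55

Periodic rate r = 0.098 per year.
Growing perpetuity (Gordon): PV = PMT₁ / (r − g) = 14,925 / (r − 0.0368) = £243,872.55.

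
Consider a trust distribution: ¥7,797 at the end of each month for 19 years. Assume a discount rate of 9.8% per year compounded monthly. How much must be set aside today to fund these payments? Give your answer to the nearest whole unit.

This is an ordinary annuity: 228 payments of ¥7,797 at the end of each month.
Periodic rate r = 0.098/12 per month; n is counted in months.
PV = PMT × [(1 − (1+r)^−n)/r] = 7,797 × [1 − (1+r)^−228] / r = ¥805,280

¥805,280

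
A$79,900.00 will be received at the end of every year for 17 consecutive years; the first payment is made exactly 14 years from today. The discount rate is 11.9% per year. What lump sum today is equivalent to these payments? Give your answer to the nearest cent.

Ordinary annuity of 17 payments, first payment at period 14.
Periodic rate r = 0.119 per year.
The ordinary-annuity PV formula values the stream one period before the first payment (period 13); discount that back 13 periods:
PV₀ = 79,900 × [1 − (1+r)^−17] / r × (1+r)^−13 = A$132,651.78

A$132,651.78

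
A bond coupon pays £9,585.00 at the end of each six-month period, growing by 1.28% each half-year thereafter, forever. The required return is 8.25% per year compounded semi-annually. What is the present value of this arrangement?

Periodic rate r = 0.0825/2 per half-year.
Growing perpetuity (Gordon): PV = PMT₁ / (r − g) = 9,585 / (r − 0.0128) = £336,906.85.

£336,906.85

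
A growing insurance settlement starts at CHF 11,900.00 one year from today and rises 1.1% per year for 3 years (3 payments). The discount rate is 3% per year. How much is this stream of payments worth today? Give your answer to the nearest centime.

CHF 34,024.76

Periodic rate r = 0.03 per year.
Growing ordinary annuity: PV = PMT₁ × [1 − ((1+g)/(1+r))^n] / (r − g) = 11,900 × [1 − ((1+0.011)/(1+r))^3] / (r − 0.011) = CHF 34,024.76.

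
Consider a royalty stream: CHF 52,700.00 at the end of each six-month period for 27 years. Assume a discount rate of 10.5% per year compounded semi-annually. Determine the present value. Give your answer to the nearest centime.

This is an ordinary annuity: 54 payments of CHF 52,700.00 at the end of each six-month period.
Periodic rate r = 0.105/2 per half-year; n is counted in half-years.
PV = PMT × [(1 − (1+r)^−n)/r] = 52,700 × [1 − (1+r)^−54] / r = CHF 940,472.50

CHF 940,472.50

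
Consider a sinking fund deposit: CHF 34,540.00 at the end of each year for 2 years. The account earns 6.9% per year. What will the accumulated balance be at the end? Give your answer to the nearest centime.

CHF 71,463.26

This is an ordinary annuity: 2 deposits of CHF 34,540.00 at the end of each year.
Periodic rate r = 0.069 per year.
FV = PMT × [((1+r)^n − 1)/r] = 34,540 × [(1+r)^2 − 1] / r = CHF 71,463.26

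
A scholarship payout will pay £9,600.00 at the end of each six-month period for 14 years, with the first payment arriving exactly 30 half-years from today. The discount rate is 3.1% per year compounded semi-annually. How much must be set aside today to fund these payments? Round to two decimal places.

£138,739.23

Ordinary annuity of 28 payments, first payment at period 30.
Periodic rate r = 0.031/2 per half-year; n is counted in half-years.
The ordinary-annuity PV formula values the stream one period before the first payment (period 29); discount that back 29 periods:
PV₀ = 9,600 × [1 − (1+r)^−28] / r × (1+r)^−29 = £138,739.23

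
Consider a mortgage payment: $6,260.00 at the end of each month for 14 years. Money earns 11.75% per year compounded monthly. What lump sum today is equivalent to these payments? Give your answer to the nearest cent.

$514,931.21

This is an ordinary annuity: 168 payments of $6,260.00 at the end of each month.
Periodic rate r = 0.1175/12 per month; n is counted in months.
PV = PMT × [(1 − (1+r)^−n)/r] = 6,260 × [1 − (1+r)^−168] / r = $514,931.21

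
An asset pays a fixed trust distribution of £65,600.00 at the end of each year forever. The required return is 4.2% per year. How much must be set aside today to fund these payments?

£1,561,904.76

Periodic rate r = 0.042 per year.
Level perpetuity: PV = PMT / r = 65,600 / (0.042) = £1,561,904.76.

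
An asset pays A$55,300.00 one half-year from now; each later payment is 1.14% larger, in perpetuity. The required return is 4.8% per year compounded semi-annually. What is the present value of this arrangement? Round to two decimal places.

Periodic rate r = 0.048/2 per half-year.
Growing perpetuity (Gordon): PV = PMT₁ / (r − g) = 55,300 / (r − 0.0114) = A$4,388,888.89.

A$4,388,888.89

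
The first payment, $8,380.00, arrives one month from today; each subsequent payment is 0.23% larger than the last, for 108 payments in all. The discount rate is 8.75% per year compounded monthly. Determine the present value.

$697,078.79

Periodic rate r = 0.0875/12 per month; n is counted in months.
Growing ordinary annuity: PV = PMT₁ × [1 − ((1+g)/(1+r))^n] / (r − g) = 8,380 × [1 − ((1+0.0023)/(1+r))^108] / (r − 0.0023) = $697,078.79.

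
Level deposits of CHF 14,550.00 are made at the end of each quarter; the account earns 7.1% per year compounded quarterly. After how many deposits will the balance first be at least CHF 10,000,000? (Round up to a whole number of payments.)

147 payments

Periodic rate r = 0.071/4 per quarter; n is counted in quarters.
Ordinary annuity FV: 10,000,000 = 14,550 × [((1+r)^n − 1)/r].
(1+r)^n = 1 + 10,000,000 × r / 14,550, so n = ln(1 + 10,000,000·r/14,550) / ln(1+r) = 146.65.
Round up to a whole number of payments: n = 147.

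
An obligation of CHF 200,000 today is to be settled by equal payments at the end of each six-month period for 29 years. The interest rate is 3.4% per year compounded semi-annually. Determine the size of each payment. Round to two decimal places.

Level ordinary annuity; solve PV = PMT × [(1 − (1+r)^−n)/r] for PMT.
Periodic rate r = 0.034/2 per half-year; n is counted in half-years.
With n = 58: PMT = 200,000 / ([(1 − (1+r)^−n)/r]) = CHF 5,450.21

CHF 5,450.21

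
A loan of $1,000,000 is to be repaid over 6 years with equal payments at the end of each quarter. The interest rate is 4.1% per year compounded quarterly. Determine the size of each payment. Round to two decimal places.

$47,213.69

Level ordinary annuity; solve PV = PMT × [(1 − (1+r)^−n)/r] for PMT.
Periodic rate r = 0.041/4 per quarter; n is counted in quarters.
With n = 24: PMT = 1,000,000 / ([(1 − (1+r)^−n)/r]) = $47,213.69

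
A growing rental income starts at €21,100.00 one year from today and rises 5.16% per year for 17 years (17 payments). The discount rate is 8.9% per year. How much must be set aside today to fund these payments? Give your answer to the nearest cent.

Periodic rate r = 0.089 per year.
Growing ordinary annuity: PV = PMT₁ × [1 − ((1+g)/(1+r))^n] / (r − g) = 21,100 × [1 − ((1+0.0516)/(1+r))^17] / (r − 0.0516) = €252,715.11.

€252,715.11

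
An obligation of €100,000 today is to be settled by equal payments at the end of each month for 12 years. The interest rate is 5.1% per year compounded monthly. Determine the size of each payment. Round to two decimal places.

€929.91

Level ordinary annuity; solve PV = PMT × [(1 − (1+r)^−n)/r] for PMT.
Periodic rate r = 0.051/12 per month; n is counted in months.
With n = 144: PMT = 100,000 / ([(1 − (1+r)^−n)/r]) = €929.91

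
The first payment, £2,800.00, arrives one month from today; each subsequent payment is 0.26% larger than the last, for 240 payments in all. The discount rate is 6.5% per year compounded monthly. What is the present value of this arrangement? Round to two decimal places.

Periodic rate r = 0.065/12 per month; n is counted in months.
Growing ordinary annuity: PV = PMT₁ × [1 − ((1+g)/(1+r))^n] / (r − g) = 2,800 × [1 − ((1+0.0026)/(1+r))^240] / (r − 0.0026) = £487,078.83.

£487,078.83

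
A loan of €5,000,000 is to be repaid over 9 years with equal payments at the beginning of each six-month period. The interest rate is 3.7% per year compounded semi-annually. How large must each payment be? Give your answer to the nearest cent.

Level annuity due; solve PV = PMT × [(1 − (1+r)^−n)/r] × (1+r) for PMT.
Periodic rate r = 0.037/2 per half-year; n is counted in half-years.
With n = 18: PMT = 5,000,000 / ([(1 − (1+r)^−n)/r] × (1+r)) = €323,149.92

€323,149.92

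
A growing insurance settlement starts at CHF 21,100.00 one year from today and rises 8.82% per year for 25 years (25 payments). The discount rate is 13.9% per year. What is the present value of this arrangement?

CHF 282,601.53

Periodic rate r = 0.139 per year.
Growing ordinary annuity: PV = PMT₁ × [1 − ((1+g)/(1+r))^n] / (r − g) = 21,100 × [1 − ((1+0.0882)/(1+r))^25] / (r − 0.0882) = CHF 282,601.53.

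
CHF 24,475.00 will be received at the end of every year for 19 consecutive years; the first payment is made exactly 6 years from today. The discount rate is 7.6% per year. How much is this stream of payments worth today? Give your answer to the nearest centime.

Ordinary annuity of 19 payments, first payment at period 6.
Periodic rate r = 0.076 per year.
The ordinary-annuity PV formula values the stream one period before the first payment (period 5); discount that back 5 periods:
PV₀ = 24,475 × [1 − (1+r)^−19] / r × (1+r)^−5 = CHF 167,763.39

CHF 167,763.39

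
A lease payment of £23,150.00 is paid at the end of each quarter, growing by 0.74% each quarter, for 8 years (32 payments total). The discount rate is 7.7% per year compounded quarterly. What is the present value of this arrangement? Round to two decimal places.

£609,856.88

Periodic rate r = 0.077/4 per quarter; n is counted in quarters.
Growing ordinary annuity: PV = PMT₁ × [1 − ((1+g)/(1+r))^n] / (r − g) = 23,150 × [1 − ((1+0.0074)/(1+r))^32] / (r − 0.0074) = £609,856.88.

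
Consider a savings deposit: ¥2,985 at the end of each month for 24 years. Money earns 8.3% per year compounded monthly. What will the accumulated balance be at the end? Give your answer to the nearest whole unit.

This is an ordinary annuity: 288 deposits of ¥2,985 at the end of each month.
Periodic rate r = 0.083/12 per month; n is counted in months.
FV = PMT × [((1+r)^n − 1)/r] = 2,985 × [(1+r)^288 − 1] / r = ¥2,710,273

¥2,710,273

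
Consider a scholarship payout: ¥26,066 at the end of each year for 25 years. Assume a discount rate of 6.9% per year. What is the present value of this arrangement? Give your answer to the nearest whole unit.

¥306,518

This is an ordinary annuity: 25 payments of ¥26,066 at the end of each year.
Periodic rate r = 0.069 per year.
PV = PMT × [(1 − (1+r)^−n)/r] = 26,066 × [1 − (1+r)^−25] / r = ¥306,518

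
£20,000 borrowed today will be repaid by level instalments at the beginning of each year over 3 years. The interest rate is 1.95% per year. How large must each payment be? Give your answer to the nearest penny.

Level annuity due; solve PV = PMT × [(1 − (1+r)^−n)/r] × (1+r) for PMT.
Periodic rate r = 0.0195 per year.
With n = 3: PMT = 20,000 / ([(1 − (1+r)^−n)/r] × (1+r)) = £6,795.82

£6,795.82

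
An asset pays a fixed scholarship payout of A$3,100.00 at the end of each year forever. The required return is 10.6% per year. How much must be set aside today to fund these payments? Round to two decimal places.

A$29,245.28

Periodic rate r = 0.106 per year.
Level perpetuity: PV = PMT / r = 3,100 / (0.106) = A$29,245.28.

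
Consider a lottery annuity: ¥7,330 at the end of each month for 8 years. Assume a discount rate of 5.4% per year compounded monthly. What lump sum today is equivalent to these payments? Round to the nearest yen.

¥570,374

This is an ordinary annuity: 96 payments of ¥7,330 at the end of each month.
Periodic rate r = 0.054/12 per month; n is counted in months.
PV = PMT × [(1 − (1+r)^−n)/r] = 7,330 × [1 − (1+r)^−96] / r = ¥570,374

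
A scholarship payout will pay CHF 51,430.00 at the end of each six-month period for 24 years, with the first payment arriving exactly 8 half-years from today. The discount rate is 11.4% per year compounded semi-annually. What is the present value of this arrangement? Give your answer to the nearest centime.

Ordinary annuity of 48 payments, first payment at period 8.
Periodic rate r = 0.114/2 per half-year; n is counted in half-years.
The ordinary-annuity PV formula values the stream one period before the first payment (period 7); discount that back 7 periods:
PV₀ = 51,430 × [1 − (1+r)^−48] / r × (1+r)^−7 = CHF 569,314.38

CHF 569,314.38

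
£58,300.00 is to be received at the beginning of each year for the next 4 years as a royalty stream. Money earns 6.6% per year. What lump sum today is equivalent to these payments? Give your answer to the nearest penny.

£212,422.68

This is an annuity due: 4 payments of £58,300.00 at the beginning of each year.
Periodic rate r = 0.066 per year.
PV = PMT × [(1 − (1+r)^−n)/r] × (1+r) = 58,300 × [1 − (1+r)^−4] / r × (1+r) = £212,422.68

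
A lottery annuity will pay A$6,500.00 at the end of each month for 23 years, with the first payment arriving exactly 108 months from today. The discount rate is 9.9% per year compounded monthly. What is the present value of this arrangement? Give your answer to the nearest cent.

A$293,212.64

Ordinary annuity of 276 payments, first payment at period 108.
Periodic rate r = 0.099/12 per month; n is counted in months.
The ordinary-annuity PV formula values the stream one period before the first payment (period 107); discount that back 107 periods:
PV₀ = 6,500 × [1 − (1+r)^−276] / r × (1+r)^−107 = A$293,212.64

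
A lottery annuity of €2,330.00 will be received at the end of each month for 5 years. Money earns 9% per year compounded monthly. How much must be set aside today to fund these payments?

€112,243.96

This is an ordinary annuity: 60 payments of €2,330.00 at the end of each month.
Periodic rate r = 0.09/12 per month; n is counted in months.
PV = PMT × [(1 − (1+r)^−n)/r] = 2,330 × [1 − (1+r)^−60] / r = €112,243.96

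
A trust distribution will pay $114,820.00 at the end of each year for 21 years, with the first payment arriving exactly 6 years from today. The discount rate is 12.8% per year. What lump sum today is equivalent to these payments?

$452,050.67

Ordinary annuity of 21 payments, first payment at period 6.
Periodic rate r = 0.128 per year.
The ordinary-annuity PV formula values the stream one period before the first payment (period 5); discount that back 5 periods:
PV₀ = 114,820 × [1 − (1+r)^−21] / r × (1+r)^−5 = $452,050.67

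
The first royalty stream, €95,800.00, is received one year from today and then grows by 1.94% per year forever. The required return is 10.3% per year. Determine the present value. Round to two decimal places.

Periodic rate r = 0.103 per year.
Growing perpetuity (Gordon): PV = PMT₁ / (r − g) = 95,800 / (r − 0.0194) = €1,145,933.01.

€1,145,933.01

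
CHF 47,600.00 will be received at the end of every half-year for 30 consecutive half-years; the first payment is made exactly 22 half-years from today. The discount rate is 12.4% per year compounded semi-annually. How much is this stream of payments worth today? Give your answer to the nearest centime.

Ordinary annuity of 30 payments, first payment at period 22.
Periodic rate r = 0.124/2 per half-year; n is counted in half-years.
The ordinary-annuity PV formula values the stream one period before the first payment (period 21); discount that back 21 periods:
PV₀ = 47,600 × [1 − (1+r)^−30] / r × (1+r)^−21 = CHF 181,354.13

CHF 181,354.13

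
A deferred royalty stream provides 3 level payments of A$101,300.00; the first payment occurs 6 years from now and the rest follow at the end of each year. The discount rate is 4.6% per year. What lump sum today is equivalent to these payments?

A$221,973.77

Ordinary annuity of 3 payments, first payment at period 6.
Periodic rate r = 0.046 per year.
The ordinary-annuity PV formula values the stream one period before the first payment (period 5); discount that back 5 periods:
PV₀ = 101,300 × [1 − (1+r)^−3] / r × (1+r)^−5 = A$221,973.77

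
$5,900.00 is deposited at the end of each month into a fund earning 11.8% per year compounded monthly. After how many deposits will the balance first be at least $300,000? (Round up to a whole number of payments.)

Periodic rate r = 0.118/12 per month; n is counted in months.
Ordinary annuity FV: 300,000 = 5,900 × [((1+r)^n − 1)/r].
(1+r)^n = 1 + 300,000 × r / 5,900, so n = ln(1 + 300,000·r/5,900) / ln(1+r) = 41.44.
Round up to a whole number of payments: n = 42.

42 payments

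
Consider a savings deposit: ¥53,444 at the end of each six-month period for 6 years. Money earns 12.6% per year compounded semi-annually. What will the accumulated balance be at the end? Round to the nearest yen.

This is an ordinary annuity: 12 deposits of ¥53,444 at the end of each six-month period.
Periodic rate r = 0.126/2 per half-year; n is counted in half-years.
FV = PMT × [((1+r)^n − 1)/r] = 53,444 × [(1+r)^12 − 1] / r = ¥917,548

¥917,548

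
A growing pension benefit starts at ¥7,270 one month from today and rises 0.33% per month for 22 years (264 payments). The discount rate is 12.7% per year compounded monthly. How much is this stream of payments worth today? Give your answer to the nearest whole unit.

Periodic rate r = 0.127/12 per month; n is counted in months.
Growing ordinary annuity: PV = PMT₁ × [1 − ((1+g)/(1+r))^n] / (r − g) = 7,270 × [1 − ((1+0.0033)/(1+r))^264] / (r − 0.0033) = ¥850,294.

¥850,294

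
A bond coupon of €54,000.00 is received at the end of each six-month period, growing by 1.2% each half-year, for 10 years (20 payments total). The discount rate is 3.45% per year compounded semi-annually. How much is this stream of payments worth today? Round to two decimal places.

€1,011,209.36

Periodic rate r = 0.0345/2 per half-year; n is counted in half-years.
Growing ordinary annuity: PV = PMT₁ × [1 − ((1+g)/(1+r))^n] / (r − g) = 54,000 × [1 − ((1+0.012)/(1+r))^20] / (r − 0.012) = €1,011,209.36.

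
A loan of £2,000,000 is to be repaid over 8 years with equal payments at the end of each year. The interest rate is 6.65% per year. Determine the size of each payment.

Level ordinary annuity; solve PV = PMT × [(1 − (1+r)^−n)/r] for PMT.
Periodic rate r = 0.0665 per year.
With n = 8: PMT = 2,000,000 / ([(1 − (1+r)^−n)/r]) = £330,406.79

£330,406.79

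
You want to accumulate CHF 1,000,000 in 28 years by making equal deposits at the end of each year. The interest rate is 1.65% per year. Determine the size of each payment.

Level ordinary annuity; solve FV = PMT × [((1+r)^n − 1)/r] for PMT.
Periodic rate r = 0.0165 per year.
With n = 28: PMT = 1,000,000 / ([((1+r)^n − 1)/r]) = CHF 28,386.00

CHF 28,386.00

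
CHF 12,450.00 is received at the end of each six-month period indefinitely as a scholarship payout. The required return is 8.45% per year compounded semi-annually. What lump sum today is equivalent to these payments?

Periodic rate r = 0.0845/2 per half-year.
Level perpetuity: PV = PMT / r = 12,450 / (0.0845/2) = CHF 294,674.56.

CHF 294,674.56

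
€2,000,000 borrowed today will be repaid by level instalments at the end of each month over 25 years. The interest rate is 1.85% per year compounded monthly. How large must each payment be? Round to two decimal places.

Level ordinary annuity; solve PV = PMT × [(1 − (1+r)^−n)/r] for PMT.
Periodic rate r = 0.0185/12 per month; n is counted in months.
With n = 300: PMT = 2,000,000 / ([(1 − (1+r)^−n)/r]) = €8,331.80

€8,331.80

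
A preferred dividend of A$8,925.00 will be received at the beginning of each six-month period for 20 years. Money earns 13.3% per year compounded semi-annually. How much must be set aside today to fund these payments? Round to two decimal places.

This is an annuity due: 40 payments of A$8,925.00 at the beginning of each six-month period.
Periodic rate r = 0.133/2 per half-year; n is counted in half-years.
PV = PMT × [(1 − (1+r)^−n)/r] × (1+r) = 8,925 × [1 − (1+r)^−40] / r × (1+r) = A$132,238.37

A$132,238.37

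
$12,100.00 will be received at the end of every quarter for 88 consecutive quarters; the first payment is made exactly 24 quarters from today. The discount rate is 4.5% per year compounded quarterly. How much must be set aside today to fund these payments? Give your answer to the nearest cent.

$520,850.63

Ordinary annuity of 88 payments, first payment at period 24.
Periodic rate r = 0.045/4 per quarter; n is counted in quarters.
The ordinary-annuity PV formula values the stream one period before the first payment (period 23); discount that back 23 periods:
PV₀ = 12,100 × [1 − (1+r)^−88] / r × (1+r)^−23 = $520,850.63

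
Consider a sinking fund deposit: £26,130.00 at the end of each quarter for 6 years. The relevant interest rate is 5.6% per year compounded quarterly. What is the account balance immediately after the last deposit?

£739,258.72

This is an ordinary annuity: 24 deposits of £26,130.00 at the end of each quarter.
Periodic rate r = 0.056/4 per quarter; n is counted in quarters.
FV = PMT × [((1+r)^n − 1)/r] = 26,130 × [(1+r)^24 − 1] / r = £739,258.72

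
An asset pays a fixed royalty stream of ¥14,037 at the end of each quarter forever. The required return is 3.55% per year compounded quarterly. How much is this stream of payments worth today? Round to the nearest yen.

¥1,581,634

Periodic rate r = 0.0355/4 per quarter.
Level perpetuity: PV = PMT / r = 14,037 / (0.0355/4) = ¥1,581,634.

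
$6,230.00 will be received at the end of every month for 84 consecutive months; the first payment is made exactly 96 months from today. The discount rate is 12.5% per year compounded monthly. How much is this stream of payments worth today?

$129,889.01

Ordinary annuity of 84 payments, first payment at period 96.
Periodic rate r = 0.125/12 per month; n is counted in months.
The ordinary-annuity PV formula values the stream one period before the first payment (period 95); discount that back 95 periods:
PV₀ = 6,230 × [1 − (1+r)^−84] / r × (1+r)^−95 = $129,889.01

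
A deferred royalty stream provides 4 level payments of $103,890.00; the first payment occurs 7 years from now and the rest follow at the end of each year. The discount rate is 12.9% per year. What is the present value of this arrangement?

$149,528.11

Ordinary annuity of 4 payments, first payment at period 7.
Periodic rate r = 0.129 per year.
The ordinary-annuity PV formula values the stream one period before the first payment (period 6); discount that back 6 periods:
PV₀ = 103,890 × [1 − (1+r)^−4] / r × (1+r)^−6 = $149,528.11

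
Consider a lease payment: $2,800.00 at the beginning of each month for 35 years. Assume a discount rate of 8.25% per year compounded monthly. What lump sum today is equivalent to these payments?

This is an annuity due: 420 payments of $2,800.00 at the beginning of each month.
Periodic rate r = 0.0825/12 per month; n is counted in months.
PV = PMT × [(1 − (1+r)^−n)/r] × (1+r) = 2,800 × [1 − (1+r)^−420] / r × (1+r) = $386,998.53

$386,998.53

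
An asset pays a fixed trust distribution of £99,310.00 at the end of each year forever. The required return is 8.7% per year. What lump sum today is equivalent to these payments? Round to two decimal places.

Periodic rate r = 0.087 per year.
Level perpetuity: PV = PMT / r = 99,310 / (0.087) = £1,141,494.25.

£1,141,494.25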